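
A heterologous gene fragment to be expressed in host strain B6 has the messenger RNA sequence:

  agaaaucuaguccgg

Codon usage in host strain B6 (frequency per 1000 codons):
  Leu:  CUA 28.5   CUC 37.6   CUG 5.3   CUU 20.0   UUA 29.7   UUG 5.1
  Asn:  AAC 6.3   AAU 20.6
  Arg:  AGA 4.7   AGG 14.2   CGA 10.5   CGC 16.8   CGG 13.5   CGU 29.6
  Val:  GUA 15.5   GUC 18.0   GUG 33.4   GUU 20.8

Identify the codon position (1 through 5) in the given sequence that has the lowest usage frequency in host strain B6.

Codon 1 AGA (Arg): 4.7 per 1000.
Codon 2 AAU (Asn): 20.6 per 1000.
Codon 3 CUA (Leu): 28.5 per 1000.
Codon 4 GUC (Val): 18.0 per 1000.
Codon 5 CGG (Arg): 13.5 per 1000.
Lowest frequency is 4.7 at codon 1.

1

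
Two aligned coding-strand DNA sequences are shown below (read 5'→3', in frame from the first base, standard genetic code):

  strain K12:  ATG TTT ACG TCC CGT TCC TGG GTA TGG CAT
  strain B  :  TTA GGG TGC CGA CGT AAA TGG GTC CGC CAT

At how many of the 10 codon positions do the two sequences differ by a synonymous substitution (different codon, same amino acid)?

1

Codon 1: ATG Met / TTA Leu — nonsynonymous.
Codon 2: TTT Phe / GGG Gly — nonsynonymous.
Codon 3: ACG Thr / TGC Cys — nonsynonymous.
Codon 4: TCC Ser / CGA Arg — nonsynonymous.
Codon 5: CGT Arg / CGT Arg — identical.
Codon 6: TCC Ser / AAA Lys — nonsynonymous.
Codon 7: TGG Trp / TGG Trp — identical.
Codon 8: GTA Val / GTC Val — synonymous.
Codon 9: TGG Trp / CGC Arg — nonsynonymous.
Codon 10: CAT His / CAT His — identical.
Synonymous differences: 1.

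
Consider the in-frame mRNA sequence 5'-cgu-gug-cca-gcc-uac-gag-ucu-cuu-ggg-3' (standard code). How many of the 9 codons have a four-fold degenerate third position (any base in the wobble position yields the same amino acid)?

Codon 1 CGU (Arg): third position 4-fold.
Codon 2 GUG (Val): third position 4-fold.
Codon 3 CCA (Pro): third position 4-fold.
Codon 4 GCC (Ala): third position 4-fold.
Codon 5 UAC (Tyr): third position 2-fold.
Codon 6 GAG (Glu): third position 2-fold.
Codon 7 UCU (Ser): third position 4-fold.
Codon 8 CUU (Leu): third position 4-fold.
Codon 9 GGG (Gly): third position 4-fold.
Four-fold degenerate third positions: 7.

7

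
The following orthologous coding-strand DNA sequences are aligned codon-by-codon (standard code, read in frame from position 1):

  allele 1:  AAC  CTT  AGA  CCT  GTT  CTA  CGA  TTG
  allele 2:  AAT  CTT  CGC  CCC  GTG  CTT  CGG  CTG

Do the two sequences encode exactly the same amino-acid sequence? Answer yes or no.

Codon 1: AAC Asn / AAT Asn — synonymous.
Codon 2: CTT Leu / CTT Leu — identical.
Codon 3: AGA Arg / CGC Arg — synonymous.
Codon 4: CCT Pro / CCC Pro — synonymous.
Codon 5: GTT Val / GTG Val — synonymous.
Codon 6: CTA Leu / CTT Leu — synonymous.
Codon 7: CGA Arg / CGG Arg — synonymous.
Codon 8: TTG Leu / CTG Leu — synonymous.
Nonsynonymous differences: 0 → same protein.

yes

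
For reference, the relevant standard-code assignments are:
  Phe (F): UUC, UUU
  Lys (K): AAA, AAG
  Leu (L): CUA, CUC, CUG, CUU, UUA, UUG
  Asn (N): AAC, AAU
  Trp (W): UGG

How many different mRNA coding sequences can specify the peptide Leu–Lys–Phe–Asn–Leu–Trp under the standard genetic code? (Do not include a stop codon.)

Leu: 6 codons.
Lys: 2 codons.
Phe: 2 codons.
Asn: 2 codons.
Leu: 6 codons.
Trp: 1 codon.
6 × 2 × 2 × 2 × 6 × 1 = 288.

288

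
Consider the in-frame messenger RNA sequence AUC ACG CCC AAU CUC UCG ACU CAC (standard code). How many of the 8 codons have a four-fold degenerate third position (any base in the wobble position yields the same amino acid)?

5

Codon 1 AUC (Ile): third position 3-fold.
Codon 2 ACG (Thr): third position 4-fold.
Codon 3 CCC (Pro): third position 4-fold.
Codon 4 AAU (Asn): third position 2-fold.
Codon 5 CUC (Leu): third position 4-fold.
Codon 6 UCG (Ser): third position 4-fold.
Codon 7 ACU (Thr): third position 4-fold.
Codon 8 CAC (His): third position 2-fold.
Four-fold degenerate third positions: 5.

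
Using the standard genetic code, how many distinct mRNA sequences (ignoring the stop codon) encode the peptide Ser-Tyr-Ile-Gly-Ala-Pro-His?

4608

Ser: 6 codons.
Tyr: 2 codons.
Ile: 3 codons.
Gly: 4 codons.
Ala: 4 codons.
Pro: 4 codons.
His: 2 codons.
6 × 2 × 3 × 4 × 4 × 4 × 2 = 4608.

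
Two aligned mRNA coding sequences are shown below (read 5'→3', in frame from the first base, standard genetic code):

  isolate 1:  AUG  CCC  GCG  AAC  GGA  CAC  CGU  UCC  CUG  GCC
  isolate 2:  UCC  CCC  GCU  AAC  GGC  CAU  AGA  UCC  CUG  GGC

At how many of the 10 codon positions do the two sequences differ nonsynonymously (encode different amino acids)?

2

Codon 1: AUG Met / UCC Ser — nonsynonymous.
Codon 2: CCC Pro / CCC Pro — identical.
Codon 3: GCG Ala / GCU Ala — synonymous.
Codon 4: AAC Asn / AAC Asn — identical.
Codon 5: GGA Gly / GGC Gly — synonymous.
Codon 6: CAC His / CAU His — synonymous.
Codon 7: CGU Arg / AGA Arg — synonymous.
Codon 8: UCC Ser / UCC Ser — identical.
Codon 9: CUG Leu / CUG Leu — identical.
Codon 10: GCC Ala / GGC Gly — nonsynonymous.
Nonsynonymous differences: 2.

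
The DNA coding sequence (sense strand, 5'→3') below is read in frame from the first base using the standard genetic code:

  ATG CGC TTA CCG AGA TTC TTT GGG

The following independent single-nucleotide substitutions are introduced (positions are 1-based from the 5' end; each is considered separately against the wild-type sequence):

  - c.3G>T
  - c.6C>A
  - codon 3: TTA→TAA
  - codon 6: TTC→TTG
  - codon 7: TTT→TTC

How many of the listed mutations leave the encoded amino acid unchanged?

2

Codon 1: ATG (Met) → ATT (Ile) — missense.
Codon 2: CGC (Arg) → CGA (Arg) — synonymous.
Codon 3: TTA (Leu) → TAA (Stop) — nonsense.
Codon 6: TTC (Phe) → TTG (Leu) — missense.
Codon 7: TTT (Phe) → TTC (Phe) — synonymous.
Synonymous: 2 of 5.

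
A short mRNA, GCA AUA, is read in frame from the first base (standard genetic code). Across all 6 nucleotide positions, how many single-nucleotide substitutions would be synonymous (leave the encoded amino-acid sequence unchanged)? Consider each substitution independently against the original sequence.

5

Codon 1 (GCA, Ala): 3 synonymous substitutions.
Codon 2 (AUA, Ile): 2 synonymous substitutions.
Total: 3 + 2 = 5.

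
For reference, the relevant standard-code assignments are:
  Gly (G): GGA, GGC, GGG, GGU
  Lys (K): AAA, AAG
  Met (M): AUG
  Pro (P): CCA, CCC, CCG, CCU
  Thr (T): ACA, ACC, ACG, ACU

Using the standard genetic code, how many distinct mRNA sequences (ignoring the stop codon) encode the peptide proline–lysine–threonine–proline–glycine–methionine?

Pro: 4 codons.
Lys: 2 codons.
Thr: 4 codons.
Pro: 4 codons.
Gly: 4 codons.
Met: 1 codon.
4 × 2 × 4 × 4 × 4 × 1 = 512.

512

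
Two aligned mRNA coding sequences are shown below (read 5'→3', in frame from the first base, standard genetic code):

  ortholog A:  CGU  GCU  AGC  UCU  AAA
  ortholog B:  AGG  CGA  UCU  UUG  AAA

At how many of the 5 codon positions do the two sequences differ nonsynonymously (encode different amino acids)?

2

Codon 1: CGU Arg / AGG Arg — synonymous.
Codon 2: GCU Ala / CGA Arg — nonsynonymous.
Codon 3: AGC Ser / UCU Ser — synonymous.
Codon 4: UCU Ser / UUG Leu — nonsynonymous.
Codon 5: AAA Lys / AAA Lys — identical.
Nonsynonymous differences: 2.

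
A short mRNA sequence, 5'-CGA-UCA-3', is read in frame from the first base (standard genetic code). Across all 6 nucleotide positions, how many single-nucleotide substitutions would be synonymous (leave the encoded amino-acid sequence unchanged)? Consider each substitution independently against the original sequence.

Codon 1 (CGA, Arg): 4 synonymous substitutions.
Codon 2 (UCA, Ser): 3 synonymous substitutions.
Total: 4 + 3 = 7.

7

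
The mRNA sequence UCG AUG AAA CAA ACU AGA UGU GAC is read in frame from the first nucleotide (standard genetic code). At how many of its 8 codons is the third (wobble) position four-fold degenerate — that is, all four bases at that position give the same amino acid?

Codon 1 UCG (Ser): third position 4-fold.
Codon 2 AUG (Met): third position 1-fold.
Codon 3 AAA (Lys): third position 2-fold.
Codon 4 CAA (Gln): third position 2-fold.
Codon 5 ACU (Thr): third position 4-fold.
Codon 6 AGA (Arg): third position 2-fold.
Codon 7 UGU (Cys): third position 2-fold.
Codon 8 GAC (Asp): third position 2-fold.
Four-fold degenerate third positions: 2.

2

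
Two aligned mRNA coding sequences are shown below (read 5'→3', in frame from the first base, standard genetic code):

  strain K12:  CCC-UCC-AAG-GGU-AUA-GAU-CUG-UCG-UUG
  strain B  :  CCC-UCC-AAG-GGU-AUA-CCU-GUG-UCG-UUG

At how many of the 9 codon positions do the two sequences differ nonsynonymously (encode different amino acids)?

2

Codon 1: CCC Pro / CCC Pro — identical.
Codon 2: UCC Ser / UCC Ser — identical.
Codon 3: AAG Lys / AAG Lys — identical.
Codon 4: GGU Gly / GGU Gly — identical.
Codon 5: AUA Ile / AUA Ile — identical.
Codon 6: GAU Asp / CCU Pro — nonsynonymous.
Codon 7: CUG Leu / GUG Val — nonsynonymous.
Codon 8: UCG Ser / UCG Ser — identical.
Codon 9: UUG Leu / UUG Leu — identical.
Nonsynonymous differences: 2.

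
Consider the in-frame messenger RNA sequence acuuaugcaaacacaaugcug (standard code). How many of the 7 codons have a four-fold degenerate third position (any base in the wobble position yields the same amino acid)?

Codon 1 ACU (Thr): third position 4-fold.
Codon 2 UAU (Tyr): third position 2-fold.
Codon 3 GCA (Ala): third position 4-fold.
Codon 4 AAC (Asn): third position 2-fold.
Codon 5 ACA (Thr): third position 4-fold.
Codon 6 AUG (Met): third position 1-fold.
Codon 7 CUG (Leu): third position 4-fold.
Four-fold degenerate third positions: 4.

4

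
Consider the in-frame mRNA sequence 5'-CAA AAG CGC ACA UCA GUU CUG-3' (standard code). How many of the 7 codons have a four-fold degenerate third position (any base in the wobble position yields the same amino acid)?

5

Codon 1 CAA (Gln): third position 2-fold.
Codon 2 AAG (Lys): third position 2-fold.
Codon 3 CGC (Arg): third position 4-fold.
Codon 4 ACA (Thr): third position 4-fold.
Codon 5 UCA (Ser): third position 4-fold.
Codon 6 GUU (Val): third position 4-fold.
Codon 7 CUG (Leu): third position 4-fold.
Four-fold degenerate third positions: 5.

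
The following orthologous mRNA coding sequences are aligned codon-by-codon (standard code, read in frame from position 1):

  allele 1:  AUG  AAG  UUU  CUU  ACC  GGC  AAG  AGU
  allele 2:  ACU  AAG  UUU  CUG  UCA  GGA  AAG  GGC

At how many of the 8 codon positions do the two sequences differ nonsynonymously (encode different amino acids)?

3

Codon 1: AUG Met / ACU Thr — nonsynonymous.
Codon 2: AAG Lys / AAG Lys — identical.
Codon 3: UUU Phe / UUU Phe — identical.
Codon 4: CUU Leu / CUG Leu — synonymous.
Codon 5: ACC Thr / UCA Ser — nonsynonymous.
Codon 6: GGC Gly / GGA Gly — synonymous.
Codon 7: AAG Lys / AAG Lys — identical.
Codon 8: AGU Ser / GGC Gly — nonsynonymous.
Nonsynonymous differences: 3.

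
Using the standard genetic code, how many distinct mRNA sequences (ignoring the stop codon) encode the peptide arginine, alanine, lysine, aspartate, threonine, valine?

Arg: 6 codons.
Ala: 4 codons.
Lys: 2 codons.
Asp: 2 codons.
Thr: 4 codons.
Val: 4 codons.
6 × 4 × 2 × 2 × 4 × 4 = 1536.

1536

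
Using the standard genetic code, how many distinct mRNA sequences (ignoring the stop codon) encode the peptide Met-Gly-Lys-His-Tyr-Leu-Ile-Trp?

576

Met: 1 codon.
Gly: 4 codons.
Lys: 2 codons.
His: 2 codons.
Tyr: 2 codons.
Leu: 6 codons.
Ile: 3 codons.
Trp: 1 codon.
1 × 4 × 2 × 2 × 2 × 6 × 3 × 1 = 576.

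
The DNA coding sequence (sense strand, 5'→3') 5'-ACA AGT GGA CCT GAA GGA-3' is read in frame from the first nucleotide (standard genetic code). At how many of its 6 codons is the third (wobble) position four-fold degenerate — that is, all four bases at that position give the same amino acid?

4

Codon 1 ACA (Thr): third position 4-fold.
Codon 2 AGT (Ser): third position 2-fold.
Codon 3 GGA (Gly): third position 4-fold.
Codon 4 CCT (Pro): third position 4-fold.
Codon 5 GAA (Glu): third position 2-fold.
Codon 6 GGA (Gly): third position 4-fold.
Four-fold degenerate third positions: 4.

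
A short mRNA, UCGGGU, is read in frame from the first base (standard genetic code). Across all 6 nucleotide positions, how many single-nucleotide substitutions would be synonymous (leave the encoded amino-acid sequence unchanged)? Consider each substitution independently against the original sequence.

Codon 1 (UCG, Ser): 3 synonymous substitutions.
Codon 2 (GGU, Gly): 3 synonymous substitutions.
Total: 3 + 3 = 6.

6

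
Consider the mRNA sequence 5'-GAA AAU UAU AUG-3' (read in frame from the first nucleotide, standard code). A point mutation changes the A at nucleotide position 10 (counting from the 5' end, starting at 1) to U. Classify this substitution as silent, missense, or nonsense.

Position 10 falls in codon 4: AUG → Met.
After the substitution the codon is UUG → Leu.
Met ≠ Leu, so this is a missense mutation.

missense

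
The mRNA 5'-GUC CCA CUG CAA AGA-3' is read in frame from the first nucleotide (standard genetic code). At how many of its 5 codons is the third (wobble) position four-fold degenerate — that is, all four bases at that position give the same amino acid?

3

Codon 1 GUC (Val): third position 4-fold.
Codon 2 CCA (Pro): third position 4-fold.
Codon 3 CUG (Leu): third position 4-fold.
Codon 4 CAA (Gln): third position 2-fold.
Codon 5 AGA (Arg): third position 2-fold.
Four-fold degenerate third positions: 3.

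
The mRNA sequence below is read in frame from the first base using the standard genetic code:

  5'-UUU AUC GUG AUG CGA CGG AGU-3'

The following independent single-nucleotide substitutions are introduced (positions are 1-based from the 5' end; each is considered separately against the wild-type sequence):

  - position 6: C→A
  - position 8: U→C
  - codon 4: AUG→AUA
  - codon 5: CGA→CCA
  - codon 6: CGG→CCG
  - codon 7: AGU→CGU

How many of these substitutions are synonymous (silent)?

Codon 2: AUC (Ile) → AUA (Ile) — synonymous.
Codon 3: GUG (Val) → GCG (Ala) — missense.
Codon 4: AUG (Met) → AUA (Ile) — missense.
Codon 5: CGA (Arg) → CCA (Pro) — missense.
Codon 6: CGG (Arg) → CCG (Pro) — missense.
Codon 7: AGU (Ser) → CGU (Arg) — missense.
Synonymous: 1 of 6.

1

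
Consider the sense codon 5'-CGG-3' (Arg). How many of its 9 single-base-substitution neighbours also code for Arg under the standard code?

4

Position 1: AGG → 1 synonymous.
Position 2: none → 0 synonymous.
Position 3: CGU, CGC, CGA → 3 synonymous.
Total: 1 + 0 + 3 = 4.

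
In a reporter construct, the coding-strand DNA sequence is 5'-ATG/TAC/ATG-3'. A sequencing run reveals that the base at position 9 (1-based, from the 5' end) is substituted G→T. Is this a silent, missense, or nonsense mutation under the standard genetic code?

missense

Position 9 falls in codon 3: ATG → Met.
After the substitution the codon is ATT → Ile.
Met ≠ Ile, so this is a missense mutation.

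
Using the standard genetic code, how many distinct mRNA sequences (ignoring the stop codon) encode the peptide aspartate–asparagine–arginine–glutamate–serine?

Asp: 2 codons.
Asn: 2 codons.
Arg: 6 codons.
Glu: 2 codons.
Ser: 6 codons.
2 × 2 × 6 × 2 × 6 = 288.

288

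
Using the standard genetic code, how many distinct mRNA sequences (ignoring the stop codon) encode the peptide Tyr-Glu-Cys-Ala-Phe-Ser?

Tyr: 2 codons.
Glu: 2 codons.
Cys: 2 codons.
Ala: 4 codons.
Phe: 2 codons.
Ser: 6 codons.
2 × 2 × 2 × 4 × 2 × 6 = 384.

384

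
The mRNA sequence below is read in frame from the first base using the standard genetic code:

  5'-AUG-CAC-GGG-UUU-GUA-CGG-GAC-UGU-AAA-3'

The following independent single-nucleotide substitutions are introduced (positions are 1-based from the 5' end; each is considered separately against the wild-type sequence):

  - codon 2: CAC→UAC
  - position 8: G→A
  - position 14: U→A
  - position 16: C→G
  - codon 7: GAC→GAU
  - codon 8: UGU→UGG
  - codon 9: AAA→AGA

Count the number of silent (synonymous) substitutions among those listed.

Codon 2: CAC (His) → UAC (Tyr) — missense.
Codon 3: GGG (Gly) → GAG (Glu) — missense.
Codon 5: GUA (Val) → GAA (Glu) — missense.
Codon 6: CGG (Arg) → GGG (Gly) — missense.
Codon 7: GAC (Asp) → GAU (Asp) — synonymous.
Codon 8: UGU (Cys) → UGG (Trp) — missense.
Codon 9: AAA (Lys) → AGA (Arg) — missense.
Synonymous: 1 of 7.

1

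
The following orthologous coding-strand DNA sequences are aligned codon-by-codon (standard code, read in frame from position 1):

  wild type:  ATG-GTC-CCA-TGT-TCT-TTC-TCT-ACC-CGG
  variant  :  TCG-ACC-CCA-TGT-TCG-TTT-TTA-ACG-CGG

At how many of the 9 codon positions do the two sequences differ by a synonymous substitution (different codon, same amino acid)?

Codon 1: ATG Met / TCG Ser — nonsynonymous.
Codon 2: GTC Val / ACC Thr — nonsynonymous.
Codon 3: CCA Pro / CCA Pro — identical.
Codon 4: TGT Cys / TGT Cys — identical.
Codon 5: TCT Ser / TCG Ser — synonymous.
Codon 6: TTC Phe / TTT Phe — synonymous.
Codon 7: TCT Ser / TTA Leu — nonsynonymous.
Codon 8: ACC Thr / ACG Thr — synonymous.
Codon 9: CGG Arg / CGG Arg — identical.
Synonymous differences: 3.

3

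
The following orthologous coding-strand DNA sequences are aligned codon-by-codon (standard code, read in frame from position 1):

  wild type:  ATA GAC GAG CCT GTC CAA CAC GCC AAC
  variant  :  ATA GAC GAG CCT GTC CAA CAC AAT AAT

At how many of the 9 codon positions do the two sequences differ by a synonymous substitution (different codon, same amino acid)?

1

Codon 1: ATA Ile / ATA Ile — identical.
Codon 2: GAC Asp / GAC Asp — identical.
Codon 3: GAG Glu / GAG Glu — identical.
Codon 4: CCT Pro / CCT Pro — identical.
Codon 5: GTC Val / GTC Val — identical.
Codon 6: CAA Gln / CAA Gln — identical.
Codon 7: CAC His / CAC His — identical.
Codon 8: GCC Ala / AAT Asn — nonsynonymous.
Codon 9: AAC Asn / AAT Asn — synonymous.
Synonymous differences: 1.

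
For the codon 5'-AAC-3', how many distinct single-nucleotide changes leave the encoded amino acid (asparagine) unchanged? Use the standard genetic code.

Position 1: none → 0 synonymous.
Position 2: none → 0 synonymous.
Position 3: AAU → 1 synonymous.
Total: 0 + 0 + 1 = 1.

1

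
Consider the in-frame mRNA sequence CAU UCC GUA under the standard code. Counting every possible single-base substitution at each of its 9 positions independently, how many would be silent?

Codon 1 (CAU, His): 1 synonymous substitution.
Codon 2 (UCC, Ser): 3 synonymous substitutions.
Codon 3 (GUA, Val): 3 synonymous substitutions.
Total: 1 + 3 + 3 = 7.

7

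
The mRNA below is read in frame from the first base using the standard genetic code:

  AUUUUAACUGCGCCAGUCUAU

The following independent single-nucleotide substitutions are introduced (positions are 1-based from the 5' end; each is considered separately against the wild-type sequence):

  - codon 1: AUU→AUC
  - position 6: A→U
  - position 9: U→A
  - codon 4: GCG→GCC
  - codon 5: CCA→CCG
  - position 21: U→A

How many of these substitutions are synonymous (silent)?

4

Codon 1: AUU (Ile) → AUC (Ile) — synonymous.
Codon 2: UUA (Leu) → UUU (Phe) — missense.
Codon 3: ACU (Thr) → ACA (Thr) — synonymous.
Codon 4: GCG (Ala) → GCC (Ala) — synonymous.
Codon 5: CCA (Pro) → CCG (Pro) — synonymous.
Codon 7: UAU (Tyr) → UAA (Stop) — nonsense.
Synonymous: 4 of 6.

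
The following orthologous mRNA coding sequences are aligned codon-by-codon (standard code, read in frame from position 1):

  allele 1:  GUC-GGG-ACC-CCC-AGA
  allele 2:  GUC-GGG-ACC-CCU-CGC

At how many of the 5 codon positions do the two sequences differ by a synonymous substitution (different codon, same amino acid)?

2

Codon 1: GUC Val / GUC Val — identical.
Codon 2: GGG Gly / GGG Gly — identical.
Codon 3: ACC Thr / ACC Thr — identical.
Codon 4: CCC Pro / CCU Pro — synonymous.
Codon 5: AGA Arg / CGC Arg — synonymous.
Synonymous differences: 2.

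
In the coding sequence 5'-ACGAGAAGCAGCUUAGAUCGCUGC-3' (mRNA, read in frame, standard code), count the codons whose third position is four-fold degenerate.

Codon 1 ACG (Thr): third position 4-fold.
Codon 2 AGA (Arg): third position 2-fold.
Codon 3 AGC (Ser): third position 2-fold.
Codon 4 AGC (Ser): third position 2-fold.
Codon 5 UUA (Leu): third position 2-fold.
Codon 6 GAU (Asp): third position 2-fold.
Codon 7 CGC (Arg): third position 4-fold.
Codon 8 UGC (Cys): third position 2-fold.
Four-fold degenerate third positions: 2.

2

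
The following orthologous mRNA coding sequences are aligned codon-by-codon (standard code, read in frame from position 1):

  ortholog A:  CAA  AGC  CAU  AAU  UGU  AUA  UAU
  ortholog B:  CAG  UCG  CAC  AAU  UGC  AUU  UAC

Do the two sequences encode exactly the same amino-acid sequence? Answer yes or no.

Codon 1: CAA Gln / CAG Gln — synonymous.
Codon 2: AGC Ser / UCG Ser — synonymous.
Codon 3: CAU His / CAC His — synonymous.
Codon 4: AAU Asn / AAU Asn — identical.
Codon 5: UGU Cys / UGC Cys — synonymous.
Codon 6: AUA Ile / AUU Ile — synonymous.
Codon 7: UAU Tyr / UAC Tyr — synonymous.
Nonsynonymous differences: 0 → same protein.

yes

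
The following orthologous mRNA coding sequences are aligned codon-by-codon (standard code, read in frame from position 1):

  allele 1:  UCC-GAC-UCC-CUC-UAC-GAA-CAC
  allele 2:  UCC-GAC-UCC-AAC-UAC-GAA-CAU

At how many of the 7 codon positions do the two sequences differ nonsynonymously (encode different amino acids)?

1

Codon 1: UCC Ser / UCC Ser — identical.
Codon 2: GAC Asp / GAC Asp — identical.
Codon 3: UCC Ser / UCC Ser — identical.
Codon 4: CUC Leu / AAC Asn — nonsynonymous.
Codon 5: UAC Tyr / UAC Tyr — identical.
Codon 6: GAA Glu / GAA Glu — identical.
Codon 7: CAC His / CAU His — synonymous.
Nonsynonymous differences: 1.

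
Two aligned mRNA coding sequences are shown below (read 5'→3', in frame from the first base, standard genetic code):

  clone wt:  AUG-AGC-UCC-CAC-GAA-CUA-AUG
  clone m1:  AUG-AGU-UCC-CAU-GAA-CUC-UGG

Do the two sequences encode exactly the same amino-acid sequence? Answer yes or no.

Codon 1: AUG Met / AUG Met — identical.
Codon 2: AGC Ser / AGU Ser — synonymous.
Codon 3: UCC Ser / UCC Ser — identical.
Codon 4: CAC His / CAU His — synonymous.
Codon 5: GAA Glu / GAA Glu — identical.
Codon 6: CUA Leu / CUC Leu — synonymous.
Codon 7: AUG Met / UGG Trp — nonsynonymous.
Nonsynonymous differences: 1 → different protein.

no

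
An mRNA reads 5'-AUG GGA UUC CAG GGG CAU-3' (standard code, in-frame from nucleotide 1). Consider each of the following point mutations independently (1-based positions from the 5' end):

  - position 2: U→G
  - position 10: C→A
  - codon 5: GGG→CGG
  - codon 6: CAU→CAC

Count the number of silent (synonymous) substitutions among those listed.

Codon 1: AUG (Met) → AGG (Arg) — missense.
Codon 4: CAG (Gln) → AAG (Lys) — missense.
Codon 5: GGG (Gly) → CGG (Arg) — missense.
Codon 6: CAU (His) → CAC (His) — synonymous.
Synonymous: 1 of 4.

1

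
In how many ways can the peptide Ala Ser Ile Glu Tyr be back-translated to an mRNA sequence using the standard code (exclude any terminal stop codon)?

288

Ala: 4 codons.
Ser: 6 codons.
Ile: 3 codons.
Glu: 2 codons.
Tyr: 2 codons.
4 × 6 × 3 × 2 × 2 = 288.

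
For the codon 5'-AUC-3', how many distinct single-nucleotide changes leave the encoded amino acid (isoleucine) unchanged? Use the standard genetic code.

Position 1: none → 0 synonymous.
Position 2: none → 0 synonymous.
Position 3: AUU, AUA → 2 synonymous.
Total: 0 + 0 + 2 = 2.

2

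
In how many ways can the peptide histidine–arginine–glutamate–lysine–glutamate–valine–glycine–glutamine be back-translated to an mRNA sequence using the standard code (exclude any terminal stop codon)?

3072

His: 2 codons.
Arg: 6 codons.
Glu: 2 codons.
Lys: 2 codons.
Glu: 2 codons.
Val: 4 codons.
Gly: 4 codons.
Gln: 2 codons.
2 × 6 × 2 × 2 × 2 × 4 × 4 × 2 = 3072.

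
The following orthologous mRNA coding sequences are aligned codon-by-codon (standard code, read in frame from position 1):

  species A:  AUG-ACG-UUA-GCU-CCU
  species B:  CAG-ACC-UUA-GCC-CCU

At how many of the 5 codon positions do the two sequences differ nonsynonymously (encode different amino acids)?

Codon 1: AUG Met / CAG Gln — nonsynonymous.
Codon 2: ACG Thr / ACC Thr — synonymous.
Codon 3: UUA Leu / UUA Leu — identical.
Codon 4: GCU Ala / GCC Ala — synonymous.
Codon 5: CCU Pro / CCU Pro — identical.
Nonsynonymous differences: 1.

1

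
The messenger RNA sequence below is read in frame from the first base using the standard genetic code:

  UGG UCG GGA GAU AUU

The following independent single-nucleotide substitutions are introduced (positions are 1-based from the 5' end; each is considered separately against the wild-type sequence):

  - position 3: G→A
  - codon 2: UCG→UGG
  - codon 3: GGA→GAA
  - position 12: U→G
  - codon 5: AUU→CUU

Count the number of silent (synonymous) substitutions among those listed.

Codon 1: UGG (Trp) → UGA (Stop) — nonsense.
Codon 2: UCG (Ser) → UGG (Trp) — missense.
Codon 3: GGA (Gly) → GAA (Glu) — missense.
Codon 4: GAU (Asp) → GAG (Glu) — missense.
Codon 5: AUU (Ile) → CUU (Leu) — missense.
Synonymous: 0 of 5.

0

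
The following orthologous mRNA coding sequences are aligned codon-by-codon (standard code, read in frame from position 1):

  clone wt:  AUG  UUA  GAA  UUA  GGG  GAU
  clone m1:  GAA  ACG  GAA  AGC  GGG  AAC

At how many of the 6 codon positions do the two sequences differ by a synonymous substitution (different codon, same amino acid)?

0

Codon 1: AUG Met / GAA Glu — nonsynonymous.
Codon 2: UUA Leu / ACG Thr — nonsynonymous.
Codon 3: GAA Glu / GAA Glu — identical.
Codon 4: UUA Leu / AGC Ser — nonsynonymous.
Codon 5: GGG Gly / GGG Gly — identical.
Codon 6: GAU Asp / AAC Asn — nonsynonymous.
Synonymous differences: 0.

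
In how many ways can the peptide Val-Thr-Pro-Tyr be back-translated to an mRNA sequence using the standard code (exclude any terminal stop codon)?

128

Val: 4 codons.
Thr: 4 codons.
Pro: 4 codons.
Tyr: 2 codons.
4 × 4 × 4 × 2 = 128.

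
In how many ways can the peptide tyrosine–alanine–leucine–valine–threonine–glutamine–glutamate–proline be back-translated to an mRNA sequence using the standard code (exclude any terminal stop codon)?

12288

Tyr: 2 codons.
Ala: 4 codons.
Leu: 6 codons.
Val: 4 codons.
Thr: 4 codons.
Gln: 2 codons.
Glu: 2 codons.
Pro: 4 codons.
2 × 4 × 6 × 4 × 4 × 2 × 2 × 4 = 12288.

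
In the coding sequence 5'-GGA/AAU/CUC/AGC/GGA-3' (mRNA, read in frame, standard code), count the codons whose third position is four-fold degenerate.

3

Codon 1 GGA (Gly): third position 4-fold.
Codon 2 AAU (Asn): third position 2-fold.
Codon 3 CUC (Leu): third position 4-fold.
Codon 4 AGC (Ser): third position 2-fold.
Codon 5 GGA (Gly): third position 4-fold.
Four-fold degenerate third positions: 3.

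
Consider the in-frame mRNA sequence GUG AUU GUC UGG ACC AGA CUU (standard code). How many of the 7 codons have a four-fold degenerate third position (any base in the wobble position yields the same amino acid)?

Codon 1 GUG (Val): third position 4-fold.
Codon 2 AUU (Ile): third position 3-fold.
Codon 3 GUC (Val): third position 4-fold.
Codon 4 UGG (Trp): third position 1-fold.
Codon 5 ACC (Thr): third position 4-fold.
Codon 6 AGA (Arg): third position 2-fold.
Codon 7 CUU (Leu): third position 4-fold.
Four-fold degenerate third positions: 4.

4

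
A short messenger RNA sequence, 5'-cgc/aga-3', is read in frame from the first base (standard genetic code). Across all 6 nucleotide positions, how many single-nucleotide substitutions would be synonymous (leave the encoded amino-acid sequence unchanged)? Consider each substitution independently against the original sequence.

Codon 1 (CGC, Arg): 3 synonymous substitutions.
Codon 2 (AGA, Arg): 2 synonymous substitutions.
Total: 3 + 2 = 5.

5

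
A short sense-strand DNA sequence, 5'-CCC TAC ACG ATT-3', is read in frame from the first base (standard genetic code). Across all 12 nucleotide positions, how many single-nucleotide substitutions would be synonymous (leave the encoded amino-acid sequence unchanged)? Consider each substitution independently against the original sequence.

9

Codon 1 (CCC, Pro): 3 synonymous substitutions.
Codon 2 (TAC, Tyr): 1 synonymous substitution.
Codon 3 (ACG, Thr): 3 synonymous substitutions.
Codon 4 (ATT, Ile): 2 synonymous substitutions.
Total: 3 + 1 + 3 + 2 = 9.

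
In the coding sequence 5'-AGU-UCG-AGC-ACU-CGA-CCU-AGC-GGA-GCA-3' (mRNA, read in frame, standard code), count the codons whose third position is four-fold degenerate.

6

Codon 1 AGU (Ser): third position 2-fold.
Codon 2 UCG (Ser): third position 4-fold.
Codon 3 AGC (Ser): third position 2-fold.
Codon 4 ACU (Thr): third position 4-fold.
Codon 5 CGA (Arg): third position 4-fold.
Codon 6 CCU (Pro): third position 4-fold.
Codon 7 AGC (Ser): third position 2-fold.
Codon 8 GGA (Gly): third position 4-fold.
Codon 9 GCA (Ala): third position 4-fold.
Four-fold degenerate third positions: 6.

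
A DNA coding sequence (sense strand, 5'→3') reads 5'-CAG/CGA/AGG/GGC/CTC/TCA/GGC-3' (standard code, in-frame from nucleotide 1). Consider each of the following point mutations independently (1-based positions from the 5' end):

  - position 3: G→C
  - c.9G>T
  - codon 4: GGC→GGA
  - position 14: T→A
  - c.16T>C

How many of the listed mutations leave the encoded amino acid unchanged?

Codon 1: CAG (Gln) → CAC (His) — missense.
Codon 3: AGG (Arg) → AGT (Ser) — missense.
Codon 4: GGC (Gly) → GGA (Gly) — synonymous.
Codon 5: CTC (Leu) → CAC (His) — missense.
Codon 6: TCA (Ser) → CCA (Pro) — missense.
Synonymous: 1 of 5.

1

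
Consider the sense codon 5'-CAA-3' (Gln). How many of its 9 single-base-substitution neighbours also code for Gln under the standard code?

1

Position 1: none → 0 synonymous.
Position 2: none → 0 synonymous.
Position 3: CAG → 1 synonymous.
Total: 0 + 0 + 1 = 1.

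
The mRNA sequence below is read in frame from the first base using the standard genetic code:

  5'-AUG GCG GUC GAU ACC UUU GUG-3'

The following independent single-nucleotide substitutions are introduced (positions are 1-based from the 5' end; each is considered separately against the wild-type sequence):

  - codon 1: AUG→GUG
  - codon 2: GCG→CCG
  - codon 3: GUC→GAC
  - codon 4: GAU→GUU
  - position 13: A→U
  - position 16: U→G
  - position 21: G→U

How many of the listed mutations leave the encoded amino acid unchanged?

Codon 1: AUG (Met) → GUG (Val) — missense.
Codon 2: GCG (Ala) → CCG (Pro) — missense.
Codon 3: GUC (Val) → GAC (Asp) — missense.
Codon 4: GAU (Asp) → GUU (Val) — missense.
Codon 5: ACC (Thr) → UCC (Ser) — missense.
Codon 6: UUU (Phe) → GUU (Val) — missense.
Codon 7: GUG (Val) → GUU (Val) — synonymous.
Synonymous: 1 of 7.

1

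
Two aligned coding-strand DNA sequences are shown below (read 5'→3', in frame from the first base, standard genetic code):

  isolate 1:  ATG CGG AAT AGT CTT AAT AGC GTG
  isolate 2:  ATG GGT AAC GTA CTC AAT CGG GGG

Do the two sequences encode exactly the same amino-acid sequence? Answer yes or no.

no

Codon 1: ATG Met / ATG Met — identical.
Codon 2: CGG Arg / GGT Gly — nonsynonymous.
Codon 3: AAT Asn / AAC Asn — synonymous.
Codon 4: AGT Ser / GTA Val — nonsynonymous.
Codon 5: CTT Leu / CTC Leu — synonymous.
Codon 6: AAT Asn / AAT Asn — identical.
Codon 7: AGC Ser / CGG Arg — nonsynonymous.
Codon 8: GTG Val / GGG Gly — nonsynonymous.
Nonsynonymous differences: 4 → different protein.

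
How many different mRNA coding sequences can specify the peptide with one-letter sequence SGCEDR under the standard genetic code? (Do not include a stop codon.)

1152

Ser: 6 codons.
Gly: 4 codons.
Cys: 2 codons.
Glu: 2 codons.
Asp: 2 codons.
Arg: 6 codons.
6 × 4 × 2 × 2 × 2 × 6 = 1152.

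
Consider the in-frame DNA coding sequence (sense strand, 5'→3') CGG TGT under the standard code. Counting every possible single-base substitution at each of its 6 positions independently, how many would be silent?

Codon 1 (CGG, Arg): 4 synonymous substitutions.
Codon 2 (TGT, Cys): 1 synonymous substitution.
Total: 4 + 1 = 5.

5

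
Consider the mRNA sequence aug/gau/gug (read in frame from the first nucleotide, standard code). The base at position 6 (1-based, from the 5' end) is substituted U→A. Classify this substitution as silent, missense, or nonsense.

Position 6 falls in codon 2: GAU → Asp.
After the substitution the codon is GAA → Glu.
Asp ≠ Glu, so this is a missense mutation.

missense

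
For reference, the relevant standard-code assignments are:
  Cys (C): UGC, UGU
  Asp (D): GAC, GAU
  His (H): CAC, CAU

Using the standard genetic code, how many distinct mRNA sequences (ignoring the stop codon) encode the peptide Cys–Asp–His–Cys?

16

Cys: 2 codons.
Asp: 2 codons.
His: 2 codons.
Cys: 2 codons.
2 × 2 × 2 × 2 = 16.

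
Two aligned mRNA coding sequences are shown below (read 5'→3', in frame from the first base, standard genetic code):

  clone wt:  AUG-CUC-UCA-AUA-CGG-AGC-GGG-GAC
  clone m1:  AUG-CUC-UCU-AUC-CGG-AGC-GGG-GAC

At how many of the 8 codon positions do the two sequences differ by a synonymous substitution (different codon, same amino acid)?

2

Codon 1: AUG Met / AUG Met — identical.
Codon 2: CUC Leu / CUC Leu — identical.
Codon 3: UCA Ser / UCU Ser — synonymous.
Codon 4: AUA Ile / AUC Ile — synonymous.
Codon 5: CGG Arg / CGG Arg — identical.
Codon 6: AGC Ser / AGC Ser — identical.
Codon 7: GGG Gly / GGG Gly — identical.
Codon 8: GAC Asp / GAC Asp — identical.
Synonymous differences: 2.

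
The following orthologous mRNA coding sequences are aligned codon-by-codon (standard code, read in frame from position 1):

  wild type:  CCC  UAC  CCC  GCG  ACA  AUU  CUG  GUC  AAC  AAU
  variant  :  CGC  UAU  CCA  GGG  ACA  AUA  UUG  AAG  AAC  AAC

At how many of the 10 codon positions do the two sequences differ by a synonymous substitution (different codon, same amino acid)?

Codon 1: CCC Pro / CGC Arg — nonsynonymous.
Codon 2: UAC Tyr / UAU Tyr — synonymous.
Codon 3: CCC Pro / CCA Pro — synonymous.
Codon 4: GCG Ala / GGG Gly — nonsynonymous.
Codon 5: ACA Thr / ACA Thr — identical.
Codon 6: AUU Ile / AUA Ile — synonymous.
Codon 7: CUG Leu / UUG Leu — synonymous.
Codon 8: GUC Val / AAG Lys — nonsynonymous.
Codon 9: AAC Asn / AAC Asn — identical.
Codon 10: AAU Asn / AAC Asn — synonymous.
Synonymous differences: 5.

5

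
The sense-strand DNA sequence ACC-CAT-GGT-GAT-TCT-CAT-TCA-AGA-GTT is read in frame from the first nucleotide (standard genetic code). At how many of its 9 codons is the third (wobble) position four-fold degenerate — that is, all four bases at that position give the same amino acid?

5

Codon 1 ACC (Thr): third position 4-fold.
Codon 2 CAT (His): third position 2-fold.
Codon 3 GGT (Gly): third position 4-fold.
Codon 4 GAT (Asp): third position 2-fold.
Codon 5 TCT (Ser): third position 4-fold.
Codon 6 CAT (His): third position 2-fold.
Codon 7 TCA (Ser): third position 4-fold.
Codon 8 AGA (Arg): third position 2-fold.
Codon 9 GTT (Val): third position 4-fold.
Four-fold degenerate third positions: 5.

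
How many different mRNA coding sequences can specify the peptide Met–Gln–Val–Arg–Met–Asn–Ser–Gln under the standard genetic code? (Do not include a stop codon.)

Met: 1 codon.
Gln: 2 codons.
Val: 4 codons.
Arg: 6 codons.
Met: 1 codon.
Asn: 2 codons.
Ser: 6 codons.
Gln: 2 codons.
1 × 2 × 4 × 6 × 1 × 2 × 6 × 2 = 1152.

1152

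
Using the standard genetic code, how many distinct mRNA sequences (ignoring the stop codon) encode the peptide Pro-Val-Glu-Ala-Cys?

Pro: 4 codons.
Val: 4 codons.
Glu: 2 codons.
Ala: 4 codons.
Cys: 2 codons.
4 × 4 × 2 × 4 × 2 = 256.

256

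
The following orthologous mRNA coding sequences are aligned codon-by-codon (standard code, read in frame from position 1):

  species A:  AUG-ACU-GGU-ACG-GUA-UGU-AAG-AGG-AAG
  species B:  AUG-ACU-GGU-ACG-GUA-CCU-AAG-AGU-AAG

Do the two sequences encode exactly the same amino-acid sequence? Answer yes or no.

no

Codon 1: AUG Met / AUG Met — identical.
Codon 2: ACU Thr / ACU Thr — identical.
Codon 3: GGU Gly / GGU Gly — identical.
Codon 4: ACG Thr / ACG Thr — identical.
Codon 5: GUA Val / GUA Val — identical.
Codon 6: UGU Cys / CCU Pro — nonsynonymous.
Codon 7: AAG Lys / AAG Lys — identical.
Codon 8: AGG Arg / AGU Ser — nonsynonymous.
Codon 9: AAG Lys / AAG Lys — identical.
Nonsynonymous differences: 2 → different protein.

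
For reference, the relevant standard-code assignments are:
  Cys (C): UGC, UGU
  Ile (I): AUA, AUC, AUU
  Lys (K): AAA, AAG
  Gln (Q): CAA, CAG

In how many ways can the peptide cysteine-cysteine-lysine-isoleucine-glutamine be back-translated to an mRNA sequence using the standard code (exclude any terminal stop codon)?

Cys: 2 codons.
Cys: 2 codons.
Lys: 2 codons.
Ile: 3 codons.
Gln: 2 codons.
2 × 2 × 2 × 3 × 2 = 48.

48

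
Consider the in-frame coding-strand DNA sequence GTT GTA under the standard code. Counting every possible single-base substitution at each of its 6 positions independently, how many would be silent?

6

Codon 1 (GTT, Val): 3 synonymous substitutions.
Codon 2 (GTA, Val): 3 synonymous substitutions.
Total: 3 + 3 = 6.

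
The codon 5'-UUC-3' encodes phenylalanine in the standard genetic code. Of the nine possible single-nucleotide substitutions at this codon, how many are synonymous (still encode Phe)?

1

Position 1: none → 0 synonymous.
Position 2: none → 0 synonymous.
Position 3: UUU → 1 synonymous.
Total: 0 + 0 + 1 = 1.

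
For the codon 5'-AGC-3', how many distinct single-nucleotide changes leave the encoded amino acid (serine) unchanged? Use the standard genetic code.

1

Position 1: none → 0 synonymous.
Position 2: none → 0 synonymous.
Position 3: AGT → 1 synonymous.
Total: 0 + 0 + 1 = 1.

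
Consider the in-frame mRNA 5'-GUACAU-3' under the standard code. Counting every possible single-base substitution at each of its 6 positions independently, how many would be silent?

Codon 1 (GUA, Val): 3 synonymous substitutions.
Codon 2 (CAU, His): 1 synonymous substitution.
Total: 3 + 1 = 4.

4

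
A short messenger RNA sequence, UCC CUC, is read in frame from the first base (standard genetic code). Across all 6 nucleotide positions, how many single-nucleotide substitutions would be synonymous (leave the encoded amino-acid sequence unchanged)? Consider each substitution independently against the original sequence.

6

Codon 1 (UCC, Ser): 3 synonymous substitutions.
Codon 2 (CUC, Leu): 3 synonymous substitutions.
Total: 3 + 3 = 6.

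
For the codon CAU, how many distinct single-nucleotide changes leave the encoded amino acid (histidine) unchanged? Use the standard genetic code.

1

Position 1: none → 0 synonymous.
Position 2: none → 0 synonymous.
Position 3: CAC → 1 synonymous.
Total: 0 + 0 + 1 = 1.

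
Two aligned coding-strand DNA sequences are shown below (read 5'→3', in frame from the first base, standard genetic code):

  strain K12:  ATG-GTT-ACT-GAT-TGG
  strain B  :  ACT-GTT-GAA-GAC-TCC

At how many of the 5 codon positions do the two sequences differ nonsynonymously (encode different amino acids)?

3

Codon 1: ATG Met / ACT Thr — nonsynonymous.
Codon 2: GTT Val / GTT Val — identical.
Codon 3: ACT Thr / GAA Glu — nonsynonymous.
Codon 4: GAT Asp / GAC Asp — synonymous.
Codon 5: TGG Trp / TCC Ser — nonsynonymous.
Nonsynonymous differences: 3.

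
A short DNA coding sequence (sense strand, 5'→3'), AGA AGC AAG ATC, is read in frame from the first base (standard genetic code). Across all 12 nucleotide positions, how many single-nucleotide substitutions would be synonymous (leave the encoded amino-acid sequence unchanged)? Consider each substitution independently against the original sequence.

Codon 1 (AGA, Arg): 2 synonymous substitutions.
Codon 2 (AGC, Ser): 1 synonymous substitution.
Codon 3 (AAG, Lys): 1 synonymous substitution.
Codon 4 (ATC, Ile): 2 synonymous substitutions.
Total: 2 + 1 + 1 + 2 = 6.

6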